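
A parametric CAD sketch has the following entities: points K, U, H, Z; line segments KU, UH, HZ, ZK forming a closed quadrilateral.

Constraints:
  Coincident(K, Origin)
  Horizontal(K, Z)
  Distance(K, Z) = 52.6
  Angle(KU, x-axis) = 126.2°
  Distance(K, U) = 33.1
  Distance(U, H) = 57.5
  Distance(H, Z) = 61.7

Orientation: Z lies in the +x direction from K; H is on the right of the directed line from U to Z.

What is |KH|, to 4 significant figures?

28.24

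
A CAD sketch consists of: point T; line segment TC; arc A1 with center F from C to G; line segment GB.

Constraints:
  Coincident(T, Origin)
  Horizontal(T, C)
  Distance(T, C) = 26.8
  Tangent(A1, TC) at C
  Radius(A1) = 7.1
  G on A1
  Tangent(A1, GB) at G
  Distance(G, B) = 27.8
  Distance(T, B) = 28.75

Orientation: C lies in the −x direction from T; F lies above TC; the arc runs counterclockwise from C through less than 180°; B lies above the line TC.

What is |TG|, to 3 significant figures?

20.9

Checks: |FG| = 7.100 ✓; ∠(FG, GB) = 90.00° ✓; |GB| = 27.80 ✓; |TB| = 28.75 ✓.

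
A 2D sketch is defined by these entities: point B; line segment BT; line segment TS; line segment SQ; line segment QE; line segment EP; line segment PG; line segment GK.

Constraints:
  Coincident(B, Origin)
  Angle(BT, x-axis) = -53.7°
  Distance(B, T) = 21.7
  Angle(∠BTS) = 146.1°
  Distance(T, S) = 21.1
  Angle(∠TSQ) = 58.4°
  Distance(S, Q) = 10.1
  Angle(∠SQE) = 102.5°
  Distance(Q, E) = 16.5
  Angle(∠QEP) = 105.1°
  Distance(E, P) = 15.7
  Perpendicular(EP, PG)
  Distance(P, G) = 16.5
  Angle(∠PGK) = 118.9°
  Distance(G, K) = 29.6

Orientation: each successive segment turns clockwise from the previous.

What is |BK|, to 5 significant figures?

48.367

B is at the origin; BT runs at -53.7° with length 21.7, so T = (12.847, -17.489). ∠BTS = 146.1° gives TS at -87.600° from the x-axis; with |TS| = 21.1, S = (13.730, -38.570). ∠TSQ = 58.4° gives SQ at 150.80° from the x-axis; with |SQ| = 10.1, Q = (4.9137, -33.643). ∠SQE = 102.5° gives QE at 73.300° from the x-axis; with |QE| = 16.5, E = (9.6552, -17.839). ∠QEP = 105.1° gives EP at -1.6000° from the x-axis; with |EP| = 15.7, P = (25.349, -18.277). EP is perpendicular to PG, so PG runs at -91.600°; with |PG| = 16.5, G = (24.888, -34.771). ∠PGK = 118.9° gives GK at -152.70° from the x-axis; with |GK| = 29.6, K = (-1.4147, -48.347). Then |BK| = |K − B| = 48.367.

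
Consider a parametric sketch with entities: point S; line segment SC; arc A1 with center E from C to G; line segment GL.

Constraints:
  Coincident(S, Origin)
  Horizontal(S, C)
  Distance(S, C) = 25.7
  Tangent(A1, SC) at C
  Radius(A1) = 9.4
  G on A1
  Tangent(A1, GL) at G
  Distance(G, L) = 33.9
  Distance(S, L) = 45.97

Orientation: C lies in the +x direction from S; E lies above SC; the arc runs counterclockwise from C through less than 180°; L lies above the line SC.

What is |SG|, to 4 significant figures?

36.62

Checks: |EG| = 9.400 ✓; ∠(EG, GL) = 90.00° ✓; |GL| = 33.90 ✓; |SL| = 45.97 ✓.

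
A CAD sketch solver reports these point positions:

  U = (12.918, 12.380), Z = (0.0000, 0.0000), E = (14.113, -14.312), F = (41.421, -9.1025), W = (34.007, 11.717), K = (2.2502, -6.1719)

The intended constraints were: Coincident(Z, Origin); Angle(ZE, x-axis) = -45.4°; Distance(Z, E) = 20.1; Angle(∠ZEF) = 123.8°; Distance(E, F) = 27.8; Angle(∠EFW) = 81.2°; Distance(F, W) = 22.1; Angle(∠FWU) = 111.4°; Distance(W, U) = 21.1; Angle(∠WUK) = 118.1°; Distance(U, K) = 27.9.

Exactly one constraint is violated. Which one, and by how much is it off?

Distance(U, K) = 27.9 — off by 6.50.

Z = (0.00, 0.00) ✓; ZE at -45.40° ✓; |ZE| = 20.10 ✓; ∠ZEF = 123.8° ✓; |EF| = 27.80 ✓; ∠EFW = 81.20° ✓; |FW| = 22.10 ✓; ∠FWU = 111.4° ✓; |WU| = 21.10 ✓; ∠WUK = 118.1° ✓; |UK| = 21.40 ✗.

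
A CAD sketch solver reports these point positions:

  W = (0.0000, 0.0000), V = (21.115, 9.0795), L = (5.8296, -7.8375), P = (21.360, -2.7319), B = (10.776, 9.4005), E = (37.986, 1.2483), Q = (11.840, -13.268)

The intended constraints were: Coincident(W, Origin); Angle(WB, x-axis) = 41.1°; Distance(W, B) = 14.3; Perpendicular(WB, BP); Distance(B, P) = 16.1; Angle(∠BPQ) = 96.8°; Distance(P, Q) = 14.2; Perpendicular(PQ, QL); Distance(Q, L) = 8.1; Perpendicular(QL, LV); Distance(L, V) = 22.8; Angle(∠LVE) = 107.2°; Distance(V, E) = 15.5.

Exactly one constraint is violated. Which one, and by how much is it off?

Distance(V, E) = 15.5 — off by 3.10.

W = (0.00, 0.00) ✓; WB at 41.10° ✓; |WB| = 14.30 ✓; ∠(WB, BP) = 90.00° ✓; |BP| = 16.10 ✓; ∠BPQ = 96.80° ✓; |PQ| = 14.20 ✓; ∠(PQ, QL) = 90.00° ✓; |QL| = 8.100 ✓; ∠(QL, LV) = 90.00° ✓; |LV| = 22.80 ✓; ∠LVE = 107.2° ✓; |VE| = 18.60 ✗.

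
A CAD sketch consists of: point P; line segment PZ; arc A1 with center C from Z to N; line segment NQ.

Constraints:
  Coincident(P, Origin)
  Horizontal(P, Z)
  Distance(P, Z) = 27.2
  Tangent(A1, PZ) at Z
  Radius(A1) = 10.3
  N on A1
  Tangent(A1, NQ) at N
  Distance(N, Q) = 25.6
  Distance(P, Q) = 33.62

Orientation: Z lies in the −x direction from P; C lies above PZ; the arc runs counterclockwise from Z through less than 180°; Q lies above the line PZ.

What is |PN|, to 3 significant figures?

18.8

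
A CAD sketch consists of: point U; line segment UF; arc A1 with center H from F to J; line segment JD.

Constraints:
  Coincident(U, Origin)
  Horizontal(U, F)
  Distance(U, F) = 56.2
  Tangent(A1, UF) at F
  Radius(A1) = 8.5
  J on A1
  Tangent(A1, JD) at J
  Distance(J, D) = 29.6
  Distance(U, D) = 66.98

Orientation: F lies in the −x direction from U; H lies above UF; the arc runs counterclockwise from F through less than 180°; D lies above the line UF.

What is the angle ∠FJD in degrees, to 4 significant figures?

128.8°

Checks: |UF| = 56.20 ✓; |HJ| = 8.500 ✓; ∠(HJ, JD) = 90.00° ✓; |JD| = 29.60 ✓; |UD| = 66.98 ✓.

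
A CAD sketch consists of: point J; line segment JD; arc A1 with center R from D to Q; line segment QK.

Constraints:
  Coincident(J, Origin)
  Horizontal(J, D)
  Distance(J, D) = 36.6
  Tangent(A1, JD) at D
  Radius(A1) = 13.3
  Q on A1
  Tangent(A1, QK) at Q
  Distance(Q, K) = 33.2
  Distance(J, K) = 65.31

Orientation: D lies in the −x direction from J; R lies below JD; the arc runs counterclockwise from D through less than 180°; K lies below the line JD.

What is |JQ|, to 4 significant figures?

52.09

J is at the origin; JD is horizontal with |JD| = 36.6 and D on the −x side, so D = (-36.60, 0.000). Since A1 is tangent to JD there, RD ⟂ JD, so R = D + (0, -13.3) = (-36.60, -13.30). Since RQ ⟂ QK (tangency), |RK| = √(13.3² + 33.2²) = 35.76 regardless of where Q sits on A1. So K lies on both circle(J, 65.31) and circle(R, 35.76); the below-JD intersection is K = (-43.96, -48.30). Q is the foot of the tangent from K: Q = (-49.70, -15.60).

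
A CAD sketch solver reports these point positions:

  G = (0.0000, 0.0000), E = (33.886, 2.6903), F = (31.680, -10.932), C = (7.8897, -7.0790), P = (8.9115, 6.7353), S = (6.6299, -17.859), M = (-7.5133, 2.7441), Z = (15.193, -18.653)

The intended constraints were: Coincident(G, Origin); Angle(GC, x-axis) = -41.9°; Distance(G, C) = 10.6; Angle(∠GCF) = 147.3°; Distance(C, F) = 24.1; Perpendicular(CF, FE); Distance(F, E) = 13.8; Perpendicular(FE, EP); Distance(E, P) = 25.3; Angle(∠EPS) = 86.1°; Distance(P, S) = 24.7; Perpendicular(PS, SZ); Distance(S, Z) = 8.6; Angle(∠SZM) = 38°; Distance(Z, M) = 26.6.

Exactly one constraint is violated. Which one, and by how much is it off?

Distance(Z, M) = 26.6 — off by 4.60.

G = (0.00, 0.00) ✓; GC at -41.90° ✓; |GC| = 10.60 ✓; ∠GCF = 147.3° ✓; |CF| = 24.10 ✓; ∠(CF, FE) = 90.00° ✓; |FE| = 13.80 ✓; ∠(FE, EP) = 90.00° ✓; |EP| = 25.30 ✓; ∠EPS = 86.10° ✓; |PS| = 24.70 ✓; ∠(PS, SZ) = 90.00° ✓; |SZ| = 8.600 ✓; ∠SZM = 38.00° ✓; |ZM| = 31.20 ✗.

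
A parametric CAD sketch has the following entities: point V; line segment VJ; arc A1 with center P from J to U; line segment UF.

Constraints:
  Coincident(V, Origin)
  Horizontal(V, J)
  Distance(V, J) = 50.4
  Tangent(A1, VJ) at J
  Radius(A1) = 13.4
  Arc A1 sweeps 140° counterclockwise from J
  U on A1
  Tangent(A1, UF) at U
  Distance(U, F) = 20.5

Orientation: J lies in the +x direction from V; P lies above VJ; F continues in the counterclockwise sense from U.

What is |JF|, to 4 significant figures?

37.52

V is at the origin; VJ is horizontal with |VJ| = 50.4 and J on the +x side, so J = (50.40, 0.000). Since A1 is tangent to VJ there, PJ ⟂ VJ, so P = J + (0, 13.4) = (50.40, 13.40). On A1, J sits at bearing -90° from P; a 140° counterclockwise sweep puts U at bearing 50°, so U = P + 13.4·(cos 50°, sin 50°) = (59.01, 23.66). A1 meets UF tangentially, so PU is at right angles to UF, so UF runs along (−sin 50°, cos 50°); with |UF| = 20.5, F = (43.31, 36.84). Then |JF| = |F − J| = 37.52.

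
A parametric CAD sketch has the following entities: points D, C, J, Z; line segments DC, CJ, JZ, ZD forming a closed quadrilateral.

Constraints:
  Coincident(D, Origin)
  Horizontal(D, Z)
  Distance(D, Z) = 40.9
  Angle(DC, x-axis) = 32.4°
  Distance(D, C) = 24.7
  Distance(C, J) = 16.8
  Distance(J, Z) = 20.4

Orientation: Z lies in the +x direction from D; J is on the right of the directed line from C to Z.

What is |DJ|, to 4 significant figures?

21.12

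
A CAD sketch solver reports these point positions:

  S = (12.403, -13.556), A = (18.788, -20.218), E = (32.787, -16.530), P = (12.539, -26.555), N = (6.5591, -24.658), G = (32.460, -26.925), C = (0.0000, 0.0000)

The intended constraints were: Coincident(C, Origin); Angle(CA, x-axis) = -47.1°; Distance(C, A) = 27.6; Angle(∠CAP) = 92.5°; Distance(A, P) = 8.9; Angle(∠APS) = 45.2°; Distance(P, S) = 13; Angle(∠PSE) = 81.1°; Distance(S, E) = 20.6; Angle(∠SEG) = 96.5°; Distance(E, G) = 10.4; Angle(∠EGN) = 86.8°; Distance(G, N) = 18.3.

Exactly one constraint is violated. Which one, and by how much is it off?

Distance(G, N) = 18.3 — off by 7.70.

C = (0.00, 0.00) ✓; CA at -47.10° ✓; |CA| = 27.60 ✓; ∠CAP = 92.50° ✓; |AP| = 8.900 ✓; ∠APS = 45.20° ✓; |PS| = 13.00 ✓; ∠PSE = 81.10° ✓; |SE| = 20.60 ✓; ∠SEG = 96.50° ✓; |EG| = 10.40 ✓; ∠EGN = 86.80° ✓; |GN| = 26.00 ✗.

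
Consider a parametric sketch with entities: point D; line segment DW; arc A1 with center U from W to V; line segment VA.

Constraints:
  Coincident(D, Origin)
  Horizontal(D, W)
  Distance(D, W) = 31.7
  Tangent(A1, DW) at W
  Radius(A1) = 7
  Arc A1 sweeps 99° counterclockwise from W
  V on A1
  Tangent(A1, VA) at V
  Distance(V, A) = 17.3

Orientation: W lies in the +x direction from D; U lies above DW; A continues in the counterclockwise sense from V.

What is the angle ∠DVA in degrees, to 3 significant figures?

92.8°

D is at the origin; D and W share the same y with |DW| = 31.7 and W on the +x side, so W = (31.7, 0.00). Tangency of A1 to DW means the radius UW is perpendicular to DW, so U = W + (0, 7) = (31.7, 7.00). On A1, W sits at bearing -90° from U; a 99° counterclockwise sweep puts V at bearing 9°, so V = U + 7.0·(cos 9°, sin 9°) = (38.6, 8.10). A1 meets VA tangentially, so UV is at right angles to VA, so VA runs along (−sin 9°, cos 9°); with |VA| = 17.3, A = (35.9, 25.2). Then cos ∠DVA = VD·VA / (|VD||VA|), giving 92.8°.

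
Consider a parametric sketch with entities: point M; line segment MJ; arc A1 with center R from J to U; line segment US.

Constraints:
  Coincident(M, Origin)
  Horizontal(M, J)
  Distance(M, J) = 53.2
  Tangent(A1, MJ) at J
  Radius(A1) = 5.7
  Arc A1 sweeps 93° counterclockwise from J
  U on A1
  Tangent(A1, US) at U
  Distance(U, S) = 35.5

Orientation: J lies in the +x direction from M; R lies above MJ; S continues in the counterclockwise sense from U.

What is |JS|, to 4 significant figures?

41.63

On A1, J sits at bearing -90° from R; a 93° counterclockwise sweep puts U at bearing 3°, so U = R + 5.7·(cos 3°, sin 3°) = (58.89, 5.998). Since A1 is tangent to US there, RU ⟂ US, so US runs along (−sin 3°, cos 3°); with |US| = 35.5, S = (57.03, 41.45). Then |JS| = |S − J| = 41.63.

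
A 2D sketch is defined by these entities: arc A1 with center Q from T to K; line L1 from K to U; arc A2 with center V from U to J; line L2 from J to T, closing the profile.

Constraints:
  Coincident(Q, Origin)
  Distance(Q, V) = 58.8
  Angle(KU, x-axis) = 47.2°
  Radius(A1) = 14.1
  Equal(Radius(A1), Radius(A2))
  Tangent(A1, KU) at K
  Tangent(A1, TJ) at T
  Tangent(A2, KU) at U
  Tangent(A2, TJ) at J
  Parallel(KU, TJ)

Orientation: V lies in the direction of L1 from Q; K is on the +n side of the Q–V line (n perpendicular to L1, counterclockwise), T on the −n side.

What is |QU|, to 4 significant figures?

60.47

Tangency of A1 to both parallel lines with radius 14.1 puts K and T at Q ± 14.1·n: K = (-10.35, 9.580), T = (10.35, -9.580). Equal radii place U and J the same way about V: U = V + 14.1·n = (29.61, 52.72), J = V − 14.1·n = (50.30, 33.56). Then |QU| = |U − Q| = 60.47.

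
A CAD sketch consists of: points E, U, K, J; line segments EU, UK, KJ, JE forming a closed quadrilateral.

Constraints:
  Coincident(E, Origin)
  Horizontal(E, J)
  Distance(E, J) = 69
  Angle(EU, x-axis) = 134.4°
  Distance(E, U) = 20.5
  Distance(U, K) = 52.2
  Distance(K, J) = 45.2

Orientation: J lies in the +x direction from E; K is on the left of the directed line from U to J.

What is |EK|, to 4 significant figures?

46.64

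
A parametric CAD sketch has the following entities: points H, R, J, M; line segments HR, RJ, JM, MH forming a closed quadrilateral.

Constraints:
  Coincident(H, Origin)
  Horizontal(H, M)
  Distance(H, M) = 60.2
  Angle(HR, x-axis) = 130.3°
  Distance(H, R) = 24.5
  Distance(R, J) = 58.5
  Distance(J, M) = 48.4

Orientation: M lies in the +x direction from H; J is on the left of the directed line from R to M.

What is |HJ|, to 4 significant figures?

56.84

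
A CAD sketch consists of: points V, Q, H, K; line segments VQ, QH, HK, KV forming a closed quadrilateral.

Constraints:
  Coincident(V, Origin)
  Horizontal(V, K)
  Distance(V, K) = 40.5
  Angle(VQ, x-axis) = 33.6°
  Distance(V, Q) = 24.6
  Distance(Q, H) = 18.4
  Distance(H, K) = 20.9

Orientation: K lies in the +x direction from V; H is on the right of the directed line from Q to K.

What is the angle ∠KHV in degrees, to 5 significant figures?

153.42°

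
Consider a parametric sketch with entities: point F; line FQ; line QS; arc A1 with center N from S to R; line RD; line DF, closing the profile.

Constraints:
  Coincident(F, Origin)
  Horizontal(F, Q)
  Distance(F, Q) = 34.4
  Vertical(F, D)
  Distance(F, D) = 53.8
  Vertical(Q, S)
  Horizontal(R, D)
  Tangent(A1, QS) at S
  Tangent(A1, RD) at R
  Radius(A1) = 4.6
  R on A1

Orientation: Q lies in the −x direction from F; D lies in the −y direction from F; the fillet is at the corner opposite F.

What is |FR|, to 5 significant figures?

61.502

The virtual corner opposite F is at (-34.400, -53.800). Since A1 is tangent to QS there, NS ⟂ QS and the tangent condition forces NR to be normal to RD, with radius 4.6, so the center N sits 4.6 in from both sides at N = (-29.800, -49.200). That places the tangent points at S = (-34.400, -49.200) on QS and R = (-29.800, -53.800) on RD. Then |FR| = |R − F| = 61.502.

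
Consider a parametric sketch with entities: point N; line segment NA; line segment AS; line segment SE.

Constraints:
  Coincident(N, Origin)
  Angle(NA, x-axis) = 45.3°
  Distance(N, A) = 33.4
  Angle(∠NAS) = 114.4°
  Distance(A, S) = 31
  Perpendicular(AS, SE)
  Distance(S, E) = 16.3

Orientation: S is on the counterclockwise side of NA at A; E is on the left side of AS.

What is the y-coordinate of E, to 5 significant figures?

46.886

∠NAS = 114.4°, so AS runs at 45.3° + (180° − 114.4°) = 110.90° from the x-axis; with |AS| = 31.0, S = A + 31.0·(cos 110.90°, sin 110.90°) = (12.435, 52.701). AS is perpendicular to SE; with |SE| = 16.3 on the left of AS, E = S + 16.3·(-0.93420, -0.35674) = (-2.7930, 46.886). So E.y = 46.886.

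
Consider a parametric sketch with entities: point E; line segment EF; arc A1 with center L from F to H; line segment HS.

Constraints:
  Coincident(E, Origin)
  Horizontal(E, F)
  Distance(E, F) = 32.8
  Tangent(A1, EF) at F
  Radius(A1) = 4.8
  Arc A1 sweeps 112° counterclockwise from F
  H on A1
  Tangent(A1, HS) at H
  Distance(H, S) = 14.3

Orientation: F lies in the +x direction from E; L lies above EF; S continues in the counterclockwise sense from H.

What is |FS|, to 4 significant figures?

19.88

E is at the origin; EF is horizontal with |EF| = 32.8 and F on the +x side, so F = (32.80, 0.000). Tangency of A1 to EF means the radius LF is perpendicular to EF, so L = F + (0, 4.8) = (32.80, 4.800). On A1, F sits at bearing -90° from L; a 112° counterclockwise sweep puts H at bearing 22°, so H = L + 4.8·(cos 22°, sin 22°) = (37.25, 6.598). The tangent condition forces LH to be normal to HS, so HS runs along (−sin 22°, cos 22°); with |HS| = 14.3, S = (31.89, 19.86). Then |FS| = |S − F| = 19.88.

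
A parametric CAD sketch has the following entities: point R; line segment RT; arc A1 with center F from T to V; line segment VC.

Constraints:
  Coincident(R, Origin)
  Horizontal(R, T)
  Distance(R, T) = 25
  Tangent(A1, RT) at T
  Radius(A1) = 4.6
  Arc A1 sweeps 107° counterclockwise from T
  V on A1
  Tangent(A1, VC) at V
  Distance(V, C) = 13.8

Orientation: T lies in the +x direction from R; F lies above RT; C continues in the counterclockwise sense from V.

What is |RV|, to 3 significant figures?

30.0

R is at the origin; R and T share the same y with |RT| = 25.0 and T on the +x side, so T = (25.0, 0.00). Tangency of A1 to RT means the radius FT is perpendicular to RT, so F = T + (0, 4.6) = (25.0, 4.60). On A1, T sits at bearing -90° from F; a 107° counterclockwise sweep puts V at bearing 17°, so V = F + 4.6·(cos 17°, sin 17°) = (29.4, 5.94). Then |RV| = |V − R| = 30.0.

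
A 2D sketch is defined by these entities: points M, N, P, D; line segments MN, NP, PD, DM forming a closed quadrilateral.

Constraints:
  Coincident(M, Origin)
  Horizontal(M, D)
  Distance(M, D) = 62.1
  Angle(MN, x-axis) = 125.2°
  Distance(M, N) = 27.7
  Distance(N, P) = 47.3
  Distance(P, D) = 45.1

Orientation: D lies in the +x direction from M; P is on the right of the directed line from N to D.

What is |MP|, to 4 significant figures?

20.78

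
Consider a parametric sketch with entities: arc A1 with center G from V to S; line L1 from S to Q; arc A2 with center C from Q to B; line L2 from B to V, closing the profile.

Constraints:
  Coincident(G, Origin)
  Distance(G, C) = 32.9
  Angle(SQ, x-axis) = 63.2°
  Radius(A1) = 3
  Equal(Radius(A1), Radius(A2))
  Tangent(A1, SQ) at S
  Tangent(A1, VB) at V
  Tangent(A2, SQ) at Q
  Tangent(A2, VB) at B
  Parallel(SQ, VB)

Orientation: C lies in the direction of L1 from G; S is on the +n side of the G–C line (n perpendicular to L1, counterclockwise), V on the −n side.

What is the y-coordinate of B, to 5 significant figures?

28.013

Tangency of A1 to both parallel lines with radius 3.0 puts S and V at G ± 3.0·n: S = (-2.6778, 1.3526), V = (2.6778, -1.3526). Equal radii place Q and B the same way about C: Q = C + 3.0·n = (12.156, 30.719), B = C − 3.0·n = (17.512, 28.013). So B.y = 28.013.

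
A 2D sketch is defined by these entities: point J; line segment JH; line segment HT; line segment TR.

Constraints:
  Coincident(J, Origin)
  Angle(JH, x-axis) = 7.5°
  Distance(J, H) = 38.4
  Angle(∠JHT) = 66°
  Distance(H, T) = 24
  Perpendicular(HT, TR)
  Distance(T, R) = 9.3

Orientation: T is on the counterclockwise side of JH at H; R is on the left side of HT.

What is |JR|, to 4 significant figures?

27.11

J is at the origin; JH runs at 7.5° with length 38.4, so H = 38.4·(cos 7.5°, sin 7.5°) = (38.07, 5.012). ∠JHT = 66.0°, so HT runs at 7.5° + (180° − 66.0°) = 121.5° from the x-axis; with |HT| = 24.0, T = H + 24.0·(cos 121.5°, sin 121.5°) = (25.53, 25.48). HT is perpendicular to TR; with |TR| = 9.3 on the left of HT, R = T + 9.3·(-0.8526, -0.5225) = (17.60, 20.62). Then |JR| = |R − J| = 27.11.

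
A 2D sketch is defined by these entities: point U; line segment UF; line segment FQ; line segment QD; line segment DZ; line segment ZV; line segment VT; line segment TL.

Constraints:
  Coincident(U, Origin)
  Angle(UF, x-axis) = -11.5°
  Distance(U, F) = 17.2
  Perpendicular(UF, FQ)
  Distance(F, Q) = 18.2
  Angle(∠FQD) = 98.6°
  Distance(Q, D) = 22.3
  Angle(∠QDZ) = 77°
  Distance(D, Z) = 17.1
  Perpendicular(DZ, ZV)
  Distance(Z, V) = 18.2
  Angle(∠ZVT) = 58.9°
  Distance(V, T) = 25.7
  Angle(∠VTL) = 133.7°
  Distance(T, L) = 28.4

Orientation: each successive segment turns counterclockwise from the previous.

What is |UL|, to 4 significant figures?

41.95

U is at the origin; UF runs at -11.5° with length 17.2, so F = (16.85, -3.429). UF ⟂ FQ, so FQ runs at 78.50°; with |FQ| = 18.2, Q = (20.48, 14.41). ∠FQD = 98.6° gives QD at 159.9° from the x-axis; with |QD| = 22.3, D = (-0.4586, 22.07). ∠QDZ = 77.0° gives DZ at -97.10° from the x-axis; with |DZ| = 17.1, Z = (-2.572, 5.100). The perpendicularity gives ZV at right angles to DZ, so ZV runs at -7.100°; with |ZV| = 18.2, V = (15.49, 2.851). ∠ZVT = 58.9° gives VT at 114.0° from the x-axis; with |VT| = 25.7, T = (5.035, 26.33). ∠VTL = 133.7° gives TL at 160.3° from the x-axis; with |TL| = 28.4, L = (-21.70, 35.90). Then |UL| = |L − U| = 41.95.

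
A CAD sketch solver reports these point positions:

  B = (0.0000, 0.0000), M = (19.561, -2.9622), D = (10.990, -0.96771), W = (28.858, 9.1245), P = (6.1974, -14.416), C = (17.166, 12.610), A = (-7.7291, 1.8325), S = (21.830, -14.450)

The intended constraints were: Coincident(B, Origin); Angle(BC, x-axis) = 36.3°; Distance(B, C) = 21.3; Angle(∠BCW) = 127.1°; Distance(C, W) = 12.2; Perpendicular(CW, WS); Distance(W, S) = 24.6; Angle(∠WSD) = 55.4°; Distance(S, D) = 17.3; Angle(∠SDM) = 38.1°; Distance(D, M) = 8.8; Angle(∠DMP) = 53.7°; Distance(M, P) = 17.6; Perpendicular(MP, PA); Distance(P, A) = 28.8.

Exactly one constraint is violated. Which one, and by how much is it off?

Distance(P, A) = 28.8 — off by 7.40.

B = (0.00, 0.00) ✓; BC at 36.30° ✓; |BC| = 21.30 ✓; ∠BCW = 127.1° ✓; |CW| = 12.20 ✓; ∠(CW, WS) = 90.00° ✓; |WS| = 24.60 ✓; ∠WSD = 55.40° ✓; |SD| = 17.30 ✓; ∠SDM = 38.10° ✓; |DM| = 8.800 ✓; ∠DMP = 53.70° ✓; |MP| = 17.60 ✓; ∠(MP, PA) = 90.00° ✓; |PA| = 21.40 ✗.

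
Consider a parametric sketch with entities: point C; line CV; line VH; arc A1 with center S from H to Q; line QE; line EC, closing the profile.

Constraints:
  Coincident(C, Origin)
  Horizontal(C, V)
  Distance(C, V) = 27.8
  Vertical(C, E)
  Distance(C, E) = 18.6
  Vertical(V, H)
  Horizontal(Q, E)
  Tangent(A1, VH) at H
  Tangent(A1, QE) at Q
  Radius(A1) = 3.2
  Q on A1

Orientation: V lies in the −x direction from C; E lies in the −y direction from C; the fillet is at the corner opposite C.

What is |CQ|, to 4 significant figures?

30.84

C is at the origin; CV is horizontal with |CV| = 27.8 and V on the −x side, so V = (-27.80, 0.000). CE is vertical with |CE| = 18.6 and E on the −y side, so E = (0.000, -18.60). The virtual corner opposite C is at (-27.80, -18.60). The tangent condition forces SH to be normal to VH and tangency of A1 to QE means the radius SQ is perpendicular to QE, with radius 3.2, so the center S sits 3.2 in from both sides at S = (-24.60, -15.40). That places the tangent points at H = (-27.80, -15.40) on VH and Q = (-24.60, -18.60) on QE. Then |CQ| = |Q − C| = 30.84.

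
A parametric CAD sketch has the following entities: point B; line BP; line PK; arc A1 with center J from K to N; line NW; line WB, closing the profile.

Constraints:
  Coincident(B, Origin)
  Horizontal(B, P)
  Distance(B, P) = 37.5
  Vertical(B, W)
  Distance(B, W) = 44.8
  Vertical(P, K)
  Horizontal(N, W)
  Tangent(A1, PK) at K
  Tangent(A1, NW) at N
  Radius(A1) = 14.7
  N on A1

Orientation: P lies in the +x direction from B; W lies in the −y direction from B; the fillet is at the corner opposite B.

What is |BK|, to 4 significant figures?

48.09

B is at the origin; BP is horizontal with |BP| = 37.5 and P on the +x side, so P = (37.50, 0.000). BW is vertical with |BW| = 44.8 and W on the −y side, so W = (0.000, -44.80). The virtual corner opposite B is at (37.50, -44.80). A1 meets PK tangentially, so JK is at right angles to PK and the tangent condition forces JN to be normal to NW, with radius 14.7, so the center J sits 14.7 in from both sides at J = (22.80, -30.10). That places the tangent points at K = (37.50, -30.10) on PK and N = (22.80, -44.80) on NW. Then |BK| = |K − B| = 48.09.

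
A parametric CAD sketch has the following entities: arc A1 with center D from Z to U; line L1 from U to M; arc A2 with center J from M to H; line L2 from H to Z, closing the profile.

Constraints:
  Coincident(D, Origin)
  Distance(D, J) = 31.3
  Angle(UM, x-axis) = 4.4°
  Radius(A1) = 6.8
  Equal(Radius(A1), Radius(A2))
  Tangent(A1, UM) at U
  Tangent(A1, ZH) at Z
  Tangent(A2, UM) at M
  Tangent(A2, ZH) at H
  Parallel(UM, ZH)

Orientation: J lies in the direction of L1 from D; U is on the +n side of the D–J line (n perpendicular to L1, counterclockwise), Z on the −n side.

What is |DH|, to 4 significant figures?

32.03

The slot axis is L1's direction at 4.4°, so u = (cos 4.4°, sin 4.4°) = (0.9971, 0.07672) and n = (−sin 4.4°, cos 4.4°) = (-0.07672, 0.9971). D is at the origin and J lies 31.3 along u from D, so J = 31.3·u = (31.21, 2.401). Tangency of A1 to both parallel lines with radius 6.8 puts U and Z at D ± 6.8·n: U = (-0.5217, 6.780), Z = (0.5217, -6.780). Equal radii place M and H the same way about J: M = J + 6.8·n = (30.69, 9.181), H = J − 6.8·n = (31.73, -4.379). Then |DH| = |H − D| = 32.03.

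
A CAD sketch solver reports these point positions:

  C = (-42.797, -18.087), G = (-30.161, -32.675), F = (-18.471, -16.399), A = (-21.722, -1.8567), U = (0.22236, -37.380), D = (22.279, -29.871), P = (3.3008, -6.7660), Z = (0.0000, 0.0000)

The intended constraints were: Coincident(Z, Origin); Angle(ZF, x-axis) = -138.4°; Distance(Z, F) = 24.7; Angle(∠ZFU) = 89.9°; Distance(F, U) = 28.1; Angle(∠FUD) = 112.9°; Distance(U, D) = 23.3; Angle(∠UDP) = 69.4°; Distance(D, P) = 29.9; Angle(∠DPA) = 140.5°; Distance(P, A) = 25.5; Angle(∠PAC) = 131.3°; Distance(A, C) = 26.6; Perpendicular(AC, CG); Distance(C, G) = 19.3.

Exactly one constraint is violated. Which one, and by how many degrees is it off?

Perpendicular(AC, CG) — off by 3.30°.

Z = (0.00, 0.00) ✓; ZF at -138.4° ✓; |ZF| = 24.70 ✓; ∠ZFU = 89.90° ✓; |FU| = 28.10 ✓; ∠FUD = 112.9° ✓; |UD| = 23.30 ✓; ∠UDP = 69.40° ✓; |DP| = 29.90 ✓; ∠DPA = 140.5° ✓; |PA| = 25.50 ✓; ∠PAC = 131.3° ✓; |AC| = 26.60 ✓; ∠(AC, CG) = 93.30° ✗; |CG| = 19.30 ✓.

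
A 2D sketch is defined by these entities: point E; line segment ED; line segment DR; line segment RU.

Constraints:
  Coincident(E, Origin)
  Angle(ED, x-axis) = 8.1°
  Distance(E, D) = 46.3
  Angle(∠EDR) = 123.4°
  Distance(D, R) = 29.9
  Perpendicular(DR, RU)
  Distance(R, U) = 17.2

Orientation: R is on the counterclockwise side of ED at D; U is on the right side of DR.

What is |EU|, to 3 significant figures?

78.7

E is at the origin; ED runs at 8.1° with length 46.3, so D = 46.3·(cos 8.1°, sin 8.1°) = (45.8, 6.52). ∠EDR = 123.4°, so DR runs at 8.1° + (180° − 123.4°) = 64.7° from the x-axis; with |DR| = 29.9, R = D + 29.9·(cos 64.7°, sin 64.7°) = (58.6, 33.6). DR ⟂ RU; with |RU| = 17.2 on the right of DR, U = R + 17.2·(0.904, -0.427) = (74.2, 26.2). Then |EU| = |U − E| = 78.7.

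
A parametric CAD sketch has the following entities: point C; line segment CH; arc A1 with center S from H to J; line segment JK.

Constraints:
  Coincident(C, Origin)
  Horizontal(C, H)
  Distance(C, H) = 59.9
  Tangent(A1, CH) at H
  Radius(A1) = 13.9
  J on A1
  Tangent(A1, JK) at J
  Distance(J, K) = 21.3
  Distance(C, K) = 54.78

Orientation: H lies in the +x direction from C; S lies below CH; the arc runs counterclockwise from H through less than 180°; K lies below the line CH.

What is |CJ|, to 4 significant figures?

47.69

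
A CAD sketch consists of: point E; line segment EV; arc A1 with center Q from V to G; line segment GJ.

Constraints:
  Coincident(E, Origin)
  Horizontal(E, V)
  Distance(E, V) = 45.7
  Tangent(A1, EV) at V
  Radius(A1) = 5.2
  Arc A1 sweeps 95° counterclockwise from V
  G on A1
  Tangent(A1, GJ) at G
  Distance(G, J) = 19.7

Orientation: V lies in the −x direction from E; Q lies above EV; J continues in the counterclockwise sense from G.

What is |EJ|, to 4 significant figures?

49.22

On A1, V sits at bearing -90° from Q; a 95° counterclockwise sweep puts G at bearing 5°, so G = Q + 5.2·(cos 5°, sin 5°) = (-40.52, 5.653). The tangent condition forces QG to be normal to GJ, so GJ runs along (−sin 5°, cos 5°); with |GJ| = 19.7, J = (-42.24, 25.28). Then |EJ| = |J − E| = 49.22.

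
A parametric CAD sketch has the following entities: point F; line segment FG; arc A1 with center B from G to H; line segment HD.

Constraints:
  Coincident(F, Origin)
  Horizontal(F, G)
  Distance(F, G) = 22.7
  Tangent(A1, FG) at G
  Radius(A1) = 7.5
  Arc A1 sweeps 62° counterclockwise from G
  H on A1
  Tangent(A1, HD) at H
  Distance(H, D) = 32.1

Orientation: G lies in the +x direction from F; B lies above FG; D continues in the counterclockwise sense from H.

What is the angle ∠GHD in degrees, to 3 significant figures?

149°

On A1, G sits at bearing -90° from B; a 62° counterclockwise sweep puts H at bearing -28°, so H = B + 7.5·(cos -28°, sin -28°) = (29.3, 3.98). The tangent condition forces BH to be normal to HD, so HD runs along (−sin -28°, cos -28°); with |HD| = 32.1, D = (44.4, 32.3). Then cos ∠GHD = HG·HD / (|HG||HD|), giving 149°.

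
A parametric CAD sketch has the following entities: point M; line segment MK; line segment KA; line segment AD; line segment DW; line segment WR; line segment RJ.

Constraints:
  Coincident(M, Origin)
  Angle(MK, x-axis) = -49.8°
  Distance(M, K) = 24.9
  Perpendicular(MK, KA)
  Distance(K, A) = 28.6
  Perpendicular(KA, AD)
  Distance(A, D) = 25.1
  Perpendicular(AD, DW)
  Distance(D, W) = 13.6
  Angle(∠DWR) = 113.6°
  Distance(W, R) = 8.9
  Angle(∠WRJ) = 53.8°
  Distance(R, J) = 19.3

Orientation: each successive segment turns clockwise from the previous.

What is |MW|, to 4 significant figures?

15.00

M is at the origin; MK runs at -49.8° with length 24.9, so K = (16.07, -19.02). MK ⟂ KA, so KA runs at -139.8°; with |KA| = 28.6, A = (-5.773, -37.48). KA is perpendicular to AD, so AD runs at 130.2°; with |AD| = 25.1, D = (-21.97, -18.31). AD ⟂ DW, so DW runs at 40.20°; with |DW| = 13.6, W = (-11.59, -9.529). Then |MW| = |W − M| = 15.00.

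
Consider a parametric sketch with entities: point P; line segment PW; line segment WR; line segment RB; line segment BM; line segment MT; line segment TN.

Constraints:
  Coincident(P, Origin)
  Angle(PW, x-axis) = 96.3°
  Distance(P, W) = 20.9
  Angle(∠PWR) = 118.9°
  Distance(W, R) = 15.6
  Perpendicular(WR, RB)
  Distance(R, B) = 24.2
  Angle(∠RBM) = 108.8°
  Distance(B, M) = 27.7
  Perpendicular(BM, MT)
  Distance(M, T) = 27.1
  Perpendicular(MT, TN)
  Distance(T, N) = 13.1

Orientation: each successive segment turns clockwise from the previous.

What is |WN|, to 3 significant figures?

7.68

P is at the origin; PW runs at 96.3° with length 20.9, so W = (-2.29, 20.8). ∠PWR = 118.9° gives WR at 35.2° from the x-axis; with |WR| = 15.6, R = (10.5, 29.8). The perpendicularity gives RB at right angles to WR, so RB runs at -54.8°; with |RB| = 24.2, B = (24.4, 9.99). ∠RBM = 108.8° gives BM at -126° from the x-axis; with |BM| = 27.7, M = (8.12, -12.4). BM ⟂ MT, so MT runs at 144°; with |MT| = 27.1, T = (-13.8, 3.51). MT ⟂ TN, so TN runs at 54.0°; with |TN| = 13.1, N = (-6.10, 14.1). Then |WN| = |N − W| = 7.68.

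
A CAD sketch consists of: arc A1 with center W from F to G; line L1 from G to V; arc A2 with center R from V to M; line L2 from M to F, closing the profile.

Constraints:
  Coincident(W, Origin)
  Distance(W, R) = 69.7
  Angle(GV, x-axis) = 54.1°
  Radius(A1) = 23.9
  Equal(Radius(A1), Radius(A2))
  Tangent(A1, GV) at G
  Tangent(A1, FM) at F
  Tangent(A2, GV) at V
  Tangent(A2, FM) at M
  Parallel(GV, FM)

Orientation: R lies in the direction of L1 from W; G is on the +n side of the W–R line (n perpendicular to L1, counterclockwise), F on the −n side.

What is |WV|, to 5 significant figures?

73.684

The slot axis is L1's direction at 54.1°, so u = (cos 54.1°, sin 54.1°) = (0.58637, 0.81004) and n = (−sin 54.1°, cos 54.1°) = (-0.81004, 0.58637). W is at the origin and R lies 69.7 along u from W, so R = 69.7·u = (40.870, 56.460). Tangency of A1 to both parallel lines with radius 23.9 puts G and F at W ± 23.9·n: G = (-19.360, 14.014), F = (19.360, -14.014). Equal radii place V and M the same way about R: V = R + 23.9·n = (21.510, 70.474), M = R − 23.9·n = (60.230, 42.446). Then |WV| = |V − W| = 73.684.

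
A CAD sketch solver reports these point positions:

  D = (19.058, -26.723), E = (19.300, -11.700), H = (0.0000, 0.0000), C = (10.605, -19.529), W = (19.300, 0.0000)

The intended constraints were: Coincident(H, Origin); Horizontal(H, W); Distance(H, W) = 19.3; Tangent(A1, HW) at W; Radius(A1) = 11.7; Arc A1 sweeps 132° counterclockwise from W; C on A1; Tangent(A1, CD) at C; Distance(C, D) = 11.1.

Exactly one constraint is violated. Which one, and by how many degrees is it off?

Tangent(A1, CD) at C — off by 7.60°.

H = (0.00, 0.00) ✓; H.y = 0.00, W.y = 0.00 ✓; |HW| = 19.30 ✓; ∠(EW, WH) = 90.00° ✓; |EW| = 11.70 ✓; bearing(E→C) − bearing(E→W) = 132.0° ✓; |EC| = 11.70 ✓; ∠(EC, CD) = 82.40° ✗; |CD| = 11.10 ✓.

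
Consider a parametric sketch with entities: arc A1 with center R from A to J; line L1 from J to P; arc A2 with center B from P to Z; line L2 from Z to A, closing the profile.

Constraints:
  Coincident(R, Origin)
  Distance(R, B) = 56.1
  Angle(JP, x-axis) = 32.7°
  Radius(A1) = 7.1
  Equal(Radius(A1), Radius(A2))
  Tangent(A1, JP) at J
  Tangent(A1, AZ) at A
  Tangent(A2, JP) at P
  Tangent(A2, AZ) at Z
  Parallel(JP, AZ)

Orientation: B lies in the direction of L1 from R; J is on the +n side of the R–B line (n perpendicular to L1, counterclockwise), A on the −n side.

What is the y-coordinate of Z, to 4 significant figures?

24.33

The slot axis is L1's direction at 32.7°, so u = (cos 32.7°, sin 32.7°) = (0.8415, 0.5402) and n = (−sin 32.7°, cos 32.7°) = (-0.5402, 0.8415). R is at the origin and B lies 56.1 along u from R, so B = 56.1·u = (47.21, 30.31). Tangency of A1 to both parallel lines with radius 7.1 puts J and A at R ± 7.1·n: J = (-3.836, 5.975), A = (3.836, -5.975). Equal radii place P and Z the same way about B: P = B + 7.1·n = (43.37, 36.28), Z = B − 7.1·n = (51.04, 24.33). So Z.y = 24.33.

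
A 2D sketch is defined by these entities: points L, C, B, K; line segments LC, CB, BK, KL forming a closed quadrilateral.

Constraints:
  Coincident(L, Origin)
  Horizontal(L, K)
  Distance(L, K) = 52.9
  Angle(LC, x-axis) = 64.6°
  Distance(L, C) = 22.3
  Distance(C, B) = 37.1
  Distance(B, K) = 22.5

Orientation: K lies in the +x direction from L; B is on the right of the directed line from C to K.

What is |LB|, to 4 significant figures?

33.61

Checks: |CB| = 37.10 ✓; |BK| = 22.50 ✓.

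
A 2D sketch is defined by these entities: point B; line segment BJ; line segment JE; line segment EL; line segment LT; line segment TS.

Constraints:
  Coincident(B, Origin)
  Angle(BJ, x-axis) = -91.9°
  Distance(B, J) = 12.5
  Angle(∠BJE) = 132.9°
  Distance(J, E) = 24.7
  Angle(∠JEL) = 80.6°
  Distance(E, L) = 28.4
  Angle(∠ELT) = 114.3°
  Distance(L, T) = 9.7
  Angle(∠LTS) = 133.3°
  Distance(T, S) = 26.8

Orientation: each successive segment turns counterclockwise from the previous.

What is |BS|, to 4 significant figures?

8.071

∠ELT = 114.3° gives LT at 120.3° from the x-axis; with |LT| = 9.7, T = (28.67, 1.627). ∠LTS = 133.3° gives TS at 167.0° from the x-axis; with |TS| = 26.8, S = (2.557, 7.656). Then |BS| = |S − B| = 8.071.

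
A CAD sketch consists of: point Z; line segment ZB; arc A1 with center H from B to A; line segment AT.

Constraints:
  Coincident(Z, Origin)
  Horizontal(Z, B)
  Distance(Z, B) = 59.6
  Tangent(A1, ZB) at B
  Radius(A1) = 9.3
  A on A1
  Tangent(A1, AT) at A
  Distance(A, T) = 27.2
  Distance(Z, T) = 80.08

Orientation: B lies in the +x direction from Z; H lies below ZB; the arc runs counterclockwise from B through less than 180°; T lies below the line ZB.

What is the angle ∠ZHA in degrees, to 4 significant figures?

53.05°

Checks: ∠(HB, BZ) = 90.00° ✓; |HB| = 9.300 ✓; |HA| = 9.300 ✓; ∠(HA, AT) = 90.00° ✓; |AT| = 27.20 ✓; |ZT| = 80.08 ✓.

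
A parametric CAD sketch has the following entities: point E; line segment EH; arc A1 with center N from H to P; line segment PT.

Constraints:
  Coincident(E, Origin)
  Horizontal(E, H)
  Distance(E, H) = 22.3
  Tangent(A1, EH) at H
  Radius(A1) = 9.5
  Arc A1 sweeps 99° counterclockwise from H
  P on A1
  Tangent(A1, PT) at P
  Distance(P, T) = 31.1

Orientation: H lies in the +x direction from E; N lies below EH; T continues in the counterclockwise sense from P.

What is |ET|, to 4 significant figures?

45.34

E is at the origin; EH is horizontal with |EH| = 22.3 and H on the +x side, so H = (22.30, 0.000). A1 meets EH tangentially, so NH is at right angles to EH, so N = H + (0, -9.5) = (22.30, -9.500). On A1, H sits at bearing 90° from N; a 99° counterclockwise sweep puts P at bearing 189°, so P = N + 9.5·(cos 189°, sin 189°) = (12.92, -10.99). A1 meets PT tangentially, so NP is at right angles to PT, so PT runs along (−sin 189°, cos 189°); with |PT| = 31.1, T = (17.78, -41.70). Then |ET| = |T − E| = 45.34.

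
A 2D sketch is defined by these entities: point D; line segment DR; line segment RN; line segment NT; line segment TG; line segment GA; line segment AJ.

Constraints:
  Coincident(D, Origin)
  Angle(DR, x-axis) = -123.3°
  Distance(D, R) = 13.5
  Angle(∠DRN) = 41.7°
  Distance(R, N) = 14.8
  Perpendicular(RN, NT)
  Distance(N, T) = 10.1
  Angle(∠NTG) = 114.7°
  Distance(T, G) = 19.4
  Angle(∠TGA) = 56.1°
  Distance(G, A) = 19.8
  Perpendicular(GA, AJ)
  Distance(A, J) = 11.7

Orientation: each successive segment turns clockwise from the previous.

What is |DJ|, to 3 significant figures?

8.64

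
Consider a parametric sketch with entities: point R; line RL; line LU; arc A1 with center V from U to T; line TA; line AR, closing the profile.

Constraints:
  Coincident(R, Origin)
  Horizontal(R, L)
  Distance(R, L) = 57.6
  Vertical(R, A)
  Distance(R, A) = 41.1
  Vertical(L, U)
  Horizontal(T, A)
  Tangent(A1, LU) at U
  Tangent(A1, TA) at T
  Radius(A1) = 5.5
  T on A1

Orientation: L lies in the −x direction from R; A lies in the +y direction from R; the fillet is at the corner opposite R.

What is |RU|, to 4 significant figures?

67.71

The virtual corner opposite R is at (-57.60, 41.10). Tangency of A1 to LU means the radius VU is perpendicular to LU and tangency of A1 to TA means the radius VT is perpendicular to TA, with radius 5.5, so the center V sits 5.5 in from both sides at V = (-52.10, 35.60). That places the tangent points at U = (-57.60, 35.60) on LU and T = (-52.10, 41.10) on TA. Then |RU| = |U − R| = 67.71.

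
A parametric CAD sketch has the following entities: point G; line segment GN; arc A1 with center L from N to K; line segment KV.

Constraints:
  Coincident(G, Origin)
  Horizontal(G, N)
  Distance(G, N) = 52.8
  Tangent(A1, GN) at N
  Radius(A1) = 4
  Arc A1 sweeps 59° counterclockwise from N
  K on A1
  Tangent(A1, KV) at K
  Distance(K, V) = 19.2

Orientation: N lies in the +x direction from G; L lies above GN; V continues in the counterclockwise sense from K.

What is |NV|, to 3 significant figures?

22.7

G is at the origin; GN is horizontal with |GN| = 52.8 and N on the +x side, so N = (52.8, 0.00). Since A1 is tangent to GN there, LN ⟂ GN, so L = N + (0, 4) = (52.8, 4.00). On A1, N sits at bearing -90° from L; a 59° counterclockwise sweep puts K at bearing -31°, so K = L + 4.0·(cos -31°, sin -31°) = (56.2, 1.94). The tangent condition forces LK to be normal to KV, so KV runs along (−sin -31°, cos -31°); with |KV| = 19.2, V = (66.1, 18.4). Then |NV| = |V − N| = 22.7.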